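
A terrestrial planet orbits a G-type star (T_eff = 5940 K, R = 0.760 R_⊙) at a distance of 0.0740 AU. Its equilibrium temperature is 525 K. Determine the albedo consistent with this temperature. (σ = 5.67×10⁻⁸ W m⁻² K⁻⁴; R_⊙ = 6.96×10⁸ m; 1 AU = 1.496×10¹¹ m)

A ≈ 0.89

R_⋆ = 0.760 × 6.96×10⁸ = 5.29×10⁸ m.
d = 0.0740 AU = 1.11×10¹⁰ m.
L = 4πR_⋆²σT_⋆⁴ = 4π(5.29×10⁸)² × 5.67×10⁻⁸ × (5940)⁴ = 2.48×10²⁶ W.
S = L/(4πd²) = 1.61×10⁵ W m⁻².
From T_eq⁴ = S(1−A)/(4σ): 1−A = 4σT_eq⁴/S.
1−A = 4 × 5.67×10⁻⁸ × (525)⁴ / 1.61×10⁵ = 0.107.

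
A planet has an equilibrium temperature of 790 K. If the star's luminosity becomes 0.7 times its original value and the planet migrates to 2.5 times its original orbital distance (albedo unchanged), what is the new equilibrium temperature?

T_eq ≈ 457 K

T_eq ∝ L^(1/4) · d^(−1/2).
T′ = 790 × 0.7^(1/4) / 2.5^(1/2) = 457 K.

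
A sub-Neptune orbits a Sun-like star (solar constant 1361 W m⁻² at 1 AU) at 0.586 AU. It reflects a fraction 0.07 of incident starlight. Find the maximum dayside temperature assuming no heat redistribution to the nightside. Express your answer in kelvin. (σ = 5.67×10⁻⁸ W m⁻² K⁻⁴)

Flux at 0.586 AU: S = 1361/0.586² = 3960 W m⁻².
With no redistribution each surface element balances locally: S(1−A) = σT⁴.
T = [3960 × 0.93 / 5.67×10⁻⁸]^(1/4) = (6.50×10¹⁰)^(1/4) = 505 K.

T_ss ≈ 505 K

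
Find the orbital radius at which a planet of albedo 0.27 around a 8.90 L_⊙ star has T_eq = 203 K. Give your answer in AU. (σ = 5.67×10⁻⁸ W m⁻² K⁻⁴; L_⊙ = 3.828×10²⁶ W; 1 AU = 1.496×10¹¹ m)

d ≈ 4.79 AU

L = 8.90 × 3.828×10²⁶ = 3.41×10²⁷ W.
From T_eq⁴ = L(1−A)/(16πσd²): d = √[L(1−A)/(16πσT_eq⁴)].
d = √[3.41×10²⁷ × 0.73 / (16π × 5.67×10⁻⁸ × (203)⁴)] = 7.17×10¹¹ m = 4.79 AU.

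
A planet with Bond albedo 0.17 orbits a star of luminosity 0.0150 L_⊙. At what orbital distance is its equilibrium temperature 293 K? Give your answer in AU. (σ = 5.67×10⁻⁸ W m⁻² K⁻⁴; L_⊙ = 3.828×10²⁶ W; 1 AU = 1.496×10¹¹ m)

d ≈ 0.101 AU

L = 0.0150 × 3.828×10²⁶ = 5.74×10²⁴ W.
From T_eq⁴ = L(1−A)/(16πσd²): d = √[L(1−A)/(16πσT_eq⁴)].
d = √[5.74×10²⁴ × 0.83 / (16π × 5.67×10⁻⁸ × (293)⁴)] = 1.51×10¹⁰ m = 0.101 AU.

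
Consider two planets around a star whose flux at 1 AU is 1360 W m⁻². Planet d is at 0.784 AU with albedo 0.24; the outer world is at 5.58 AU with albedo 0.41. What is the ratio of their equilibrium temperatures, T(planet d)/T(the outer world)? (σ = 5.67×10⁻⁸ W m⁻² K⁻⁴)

T₁/T₂ ≈ 2.842

T_eq = [S₀(1−A)/(4σd²)]^(1/4), so T ∝ (1−A)^(1/4) / √d.
T₁ = [1360×0.76/(4×5.67×10⁻⁸×0.784²)]^(1/4) = 293.44 K.
T₂ = [1360×0.59/(4×5.67×10⁻⁸×5.58²)]^(1/4) = 103.25 K.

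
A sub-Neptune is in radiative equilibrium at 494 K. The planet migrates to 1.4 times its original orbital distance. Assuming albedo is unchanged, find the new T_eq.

T_eq ∝ L^(1/4) · d^(−1/2).
T′ = 494 / 1.4^(1/2) = 418 K.

T_eq ≈ 418 K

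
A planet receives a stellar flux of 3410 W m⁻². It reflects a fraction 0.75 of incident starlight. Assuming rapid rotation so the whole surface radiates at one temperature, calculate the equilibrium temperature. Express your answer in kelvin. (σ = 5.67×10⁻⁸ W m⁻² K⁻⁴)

T_eq ≈ 248 K

Energy balance: absorbed = emitted ⇒ πR²·S(1−A) = 4πR²·σT_eq⁴, so T_eq⁴ = S(1−A)/(4σ).
T_eq = [3410 × 0.25 / (4 × 5.67×10⁻⁸)]^(1/4) = (3.76×10⁹)^(1/4) = 248 K.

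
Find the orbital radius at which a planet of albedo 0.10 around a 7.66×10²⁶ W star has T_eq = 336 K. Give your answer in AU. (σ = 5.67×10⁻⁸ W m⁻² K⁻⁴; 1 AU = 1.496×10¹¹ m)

d ≈ 0.921 AU

From T_eq⁴ = L(1−A)/(16πσd²): d = √[L(1−A)/(16πσT_eq⁴)].
d = √[7.66×10²⁶ × 0.90 / (16π × 5.67×10⁻⁸ × (336)⁴)] = 1.38×10¹¹ m = 0.921 AU.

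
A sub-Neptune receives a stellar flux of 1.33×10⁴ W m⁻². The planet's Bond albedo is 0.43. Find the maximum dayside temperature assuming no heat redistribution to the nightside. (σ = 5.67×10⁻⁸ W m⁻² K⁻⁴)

T_ss ≈ 605 K

With no redistribution each surface element balances locally: S(1−A) = σT⁴.
T = [1.33×10⁴ × 0.57 / 5.67×10⁻⁸]^(1/4) = (1.34×10¹¹)^(1/4) = 605 K.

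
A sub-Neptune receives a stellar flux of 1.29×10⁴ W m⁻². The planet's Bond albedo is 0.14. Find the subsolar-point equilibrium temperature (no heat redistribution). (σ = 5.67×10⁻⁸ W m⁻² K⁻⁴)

At the subsolar point the surface absorbs S(1−A) and emits σT⁴ per unit area — no factor of 4, since only the local patch is in balance.
T = [1.29×10⁴ × 0.86 / 5.67×10⁻⁸]^(1/4) = (1.96×10¹¹)^(1/4) = 665 K.

T_ss ≈ 665 K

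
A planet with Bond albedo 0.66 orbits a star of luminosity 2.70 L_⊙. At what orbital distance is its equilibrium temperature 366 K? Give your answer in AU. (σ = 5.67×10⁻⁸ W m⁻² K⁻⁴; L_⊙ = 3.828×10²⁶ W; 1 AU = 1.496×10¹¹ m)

d ≈ 0.554 AU

L = 2.70 × 3.828×10²⁶ = 1.03×10²⁷ W.
From T_eq⁴ = L(1−A)/(16πσd²): d = √[L(1−A)/(16πσT_eq⁴)].
d = √[1.03×10²⁷ × 0.34 / (16π × 5.67×10⁻⁸ × (366)⁴)] = 8.29×10¹⁰ m = 0.554 AU.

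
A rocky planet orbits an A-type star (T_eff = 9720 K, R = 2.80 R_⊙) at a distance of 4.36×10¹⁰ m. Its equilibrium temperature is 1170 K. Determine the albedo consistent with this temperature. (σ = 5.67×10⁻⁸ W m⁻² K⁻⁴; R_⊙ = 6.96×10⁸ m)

A ≈ 0.58

R_⋆ = 2.80 × 6.96×10⁸ = 1.95×10⁹ m.
L = 4πR_⋆²σT_⋆⁴ = 4π(1.95×10⁹)² × 5.67×10⁻⁸ × (9720)⁴ = 2.42×10²⁸ W.
S = L/(4πd²) = 1.01×10⁶ W m⁻².
From T_eq⁴ = S(1−A)/(4σ): 1−A = 4σT_eq⁴/S.
1−A = 4 × 5.67×10⁻⁸ × (1170)⁴ / 1.01×10⁶ = 0.420.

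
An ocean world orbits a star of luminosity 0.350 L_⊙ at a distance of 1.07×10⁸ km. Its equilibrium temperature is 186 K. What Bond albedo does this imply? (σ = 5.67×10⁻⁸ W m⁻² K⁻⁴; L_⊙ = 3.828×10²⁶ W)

A ≈ 0.71

d = 1.07×10⁸ km = 1.07×10¹¹ m.
L = 0.350 × 3.828×10²⁶ = 1.34×10²⁶ W.
Flux: S = L/(4πd²) = 1.34×10²⁶/(4π×(1.07×10¹¹)²) = 931 W m⁻².
From T_eq⁴ = S(1−A)/(4σ): 1−A = 4σT_eq⁴/S.
1−A = 4 × 5.67×10⁻⁸ × (186)⁴ / 931 = 0.291.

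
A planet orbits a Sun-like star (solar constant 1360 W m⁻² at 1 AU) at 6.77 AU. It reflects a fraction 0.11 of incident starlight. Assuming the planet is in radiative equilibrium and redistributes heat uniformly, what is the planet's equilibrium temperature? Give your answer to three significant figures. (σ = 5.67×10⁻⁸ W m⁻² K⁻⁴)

T_eq ≈ 104 K

Flux at 6.77 AU: S = 1360/6.77² = 29.7 W m⁻².
Energy balance: absorbed = emitted ⇒ πR²·S(1−A) = 4πR²·σT_eq⁴, so T_eq⁴ = S(1−A)/(4σ).
T_eq = [29.7 × 0.89 / (4 × 5.67×10⁻⁸)]^(1/4) = (1.16×10⁸)^(1/4) = 104 K.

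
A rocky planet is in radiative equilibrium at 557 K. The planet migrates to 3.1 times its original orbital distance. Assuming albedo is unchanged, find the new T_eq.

T_eq ≈ 316 K

T_eq ∝ L^(1/4) · d^(−1/2).
T′ = 557 / 3.1^(1/2) = 316 K.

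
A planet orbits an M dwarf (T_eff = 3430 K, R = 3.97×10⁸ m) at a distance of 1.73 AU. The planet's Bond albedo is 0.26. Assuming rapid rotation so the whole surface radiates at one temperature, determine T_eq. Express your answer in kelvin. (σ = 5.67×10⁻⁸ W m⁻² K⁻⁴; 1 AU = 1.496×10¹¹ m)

d = 1.73 AU = 2.59×10¹¹ m.
L = 4πR_⋆²σT_⋆⁴ = 4π(3.97×10⁸)² × 5.67×10⁻⁸ × (3430)⁴ = 1.55×10²⁵ W.
S = L/(4πd²) = 18.5 W m⁻².
Energy balance: absorbed = emitted ⇒ πR²·S(1−A) = 4πR²·σT_eq⁴, so T_eq⁴ = S(1−A)/(4σ).
T_eq = [18.5 × 0.74 / (4 × 5.67×10⁻⁸)]^(1/4) = (6.03×10⁷)^(1/4) = 88.1 K.

T_eq ≈ 88.1 K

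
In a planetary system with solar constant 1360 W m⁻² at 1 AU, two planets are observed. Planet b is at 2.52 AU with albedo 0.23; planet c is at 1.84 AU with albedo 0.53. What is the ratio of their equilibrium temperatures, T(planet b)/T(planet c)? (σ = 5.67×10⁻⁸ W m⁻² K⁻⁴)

T₁/T₂ ≈ 0.967

T_eq = [S₀(1−A)/(4σd²)]^(1/4), so T ∝ (1−A)^(1/4) / √d.
T₁ = [1360×0.77/(4×5.67×10⁻⁸×2.52²)]^(1/4) = 164.21 K.
T₂ = [1360×0.47/(4×5.67×10⁻⁸×1.84²)]^(1/4) = 169.86 K.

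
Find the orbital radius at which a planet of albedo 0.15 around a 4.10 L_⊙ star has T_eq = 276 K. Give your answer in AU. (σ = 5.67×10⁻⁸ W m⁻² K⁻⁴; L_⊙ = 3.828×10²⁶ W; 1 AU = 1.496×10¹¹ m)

d ≈ 1.90 AU

L = 4.10 × 3.828×10²⁶ = 1.57×10²⁷ W.
From T_eq⁴ = L(1−A)/(16πσd²): d = √[L(1−A)/(16πσT_eq⁴)].
d = √[1.57×10²⁷ × 0.85 / (16π × 5.67×10⁻⁸ × (276)⁴)] = 2.84×10¹¹ m = 1.90 AU.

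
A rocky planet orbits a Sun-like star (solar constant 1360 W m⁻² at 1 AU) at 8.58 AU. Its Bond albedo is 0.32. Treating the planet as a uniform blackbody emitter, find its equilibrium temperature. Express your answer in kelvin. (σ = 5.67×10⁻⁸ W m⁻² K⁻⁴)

Flux at 8.58 AU: S = 1360/8.58² = 18.5 W m⁻².
Energy balance: absorbed = emitted ⇒ πR²·S(1−A) = 4πR²·σT_eq⁴, so T_eq⁴ = S(1−A)/(4σ).
T_eq = [18.5 × 0.68 / (4 × 5.67×10⁻⁸)]^(1/4) = (5.54×10⁷)^(1/4) = 86.3 K.

T_eq ≈ 86.3 K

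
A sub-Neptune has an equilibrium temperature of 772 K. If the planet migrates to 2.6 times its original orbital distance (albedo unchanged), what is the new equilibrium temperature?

T_eq ≈ 479 K

T_eq ∝ L^(1/4) · d^(−1/2).
T′ = 772 / 2.6^(1/2) = 479 K.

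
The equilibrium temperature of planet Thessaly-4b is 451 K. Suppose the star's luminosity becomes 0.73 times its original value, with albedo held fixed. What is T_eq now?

T_eq ≈ 417 K

T_eq ∝ L^(1/4) · d^(−1/2).
T′ = 451 × 0.73^(1/4) = 417 K.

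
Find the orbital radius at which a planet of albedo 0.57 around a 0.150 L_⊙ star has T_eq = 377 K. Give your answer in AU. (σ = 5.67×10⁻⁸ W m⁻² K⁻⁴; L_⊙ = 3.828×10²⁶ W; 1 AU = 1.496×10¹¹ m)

L = 0.150 × 3.828×10²⁶ = 5.74×10²⁵ W.
From T_eq⁴ = L(1−A)/(16πσd²): d = √[L(1−A)/(16πσT_eq⁴)].
d = √[5.74×10²⁵ × 0.43 / (16π × 5.67×10⁻⁸ × (377)⁴)] = 2.07×10¹⁰ m = 0.138 AU.

d ≈ 0.138 AU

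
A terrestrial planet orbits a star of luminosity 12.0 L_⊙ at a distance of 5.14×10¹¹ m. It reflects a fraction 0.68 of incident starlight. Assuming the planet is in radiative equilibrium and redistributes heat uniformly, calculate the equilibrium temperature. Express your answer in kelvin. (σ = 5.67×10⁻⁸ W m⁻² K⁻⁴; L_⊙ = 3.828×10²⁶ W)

L = 12.0 × 3.828×10²⁶ = 4.59×10²⁷ W.
Flux: S = L/(4πd²) = 4.59×10²⁷/(4π×(5.14×10¹¹)²) = 1380 W m⁻².
Energy balance: absorbed = emitted ⇒ πR²·S(1−A) = 4πR²·σT_eq⁴, so T_eq⁴ = S(1−A)/(4σ).
T_eq = [1380 × 0.32 / (4 × 5.67×10⁻⁸)]^(1/4) = (1.95×10⁹)^(1/4) = 210 K.

T_eq ≈ 210 K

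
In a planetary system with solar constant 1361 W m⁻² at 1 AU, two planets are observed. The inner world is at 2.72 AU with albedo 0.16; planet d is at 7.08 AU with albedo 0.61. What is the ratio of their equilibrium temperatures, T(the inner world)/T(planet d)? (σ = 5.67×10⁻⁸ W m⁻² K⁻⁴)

T₁/T₂ ≈ 1.955

T_eq = [S₀(1−A)/(4σd²)]^(1/4), so T ∝ (1−A)^(1/4) / √d.
T₁ = [1361×0.84/(4×5.67×10⁻⁸×2.72²)]^(1/4) = 161.56 K.
T₂ = [1361×0.39/(4×5.67×10⁻⁸×7.08²)]^(1/4) = 82.66 K.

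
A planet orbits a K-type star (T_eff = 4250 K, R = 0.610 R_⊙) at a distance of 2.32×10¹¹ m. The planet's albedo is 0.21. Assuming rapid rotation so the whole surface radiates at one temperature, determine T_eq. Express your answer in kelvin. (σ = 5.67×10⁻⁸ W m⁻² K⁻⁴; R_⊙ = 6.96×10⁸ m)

R_⋆ = 0.610 × 6.96×10⁸ = 4.25×10⁸ m.
L = 4πR_⋆²σT_⋆⁴ = 4π(4.25×10⁸)² × 5.67×10⁻⁸ × (4250)⁴ = 4.19×10²⁵ W.
S = L/(4πd²) = 61.9 W m⁻².
Energy balance: absorbed = emitted ⇒ πR²·S(1−A) = 4πR²·σT_eq⁴, so T_eq⁴ = S(1−A)/(4σ).
T_eq = [61.9 × 0.79 / (4 × 5.67×10⁻⁸)]^(1/4) = (2.16×10⁸)^(1/4) = 121 K.

T_eq ≈ 121 K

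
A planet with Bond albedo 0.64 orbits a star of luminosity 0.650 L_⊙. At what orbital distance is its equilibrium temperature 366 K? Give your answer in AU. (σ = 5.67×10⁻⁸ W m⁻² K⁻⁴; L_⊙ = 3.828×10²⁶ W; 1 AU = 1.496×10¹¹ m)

L = 0.650 × 3.828×10²⁶ = 2.49×10²⁶ W.
From T_eq⁴ = L(1−A)/(16πσd²): d = √[L(1−A)/(16πσT_eq⁴)].
d = √[2.49×10²⁶ × 0.36 / (16π × 5.67×10⁻⁸ × (366)⁴)] = 4.19×10¹⁰ m = 0.280 AU.

d ≈ 0.280 AU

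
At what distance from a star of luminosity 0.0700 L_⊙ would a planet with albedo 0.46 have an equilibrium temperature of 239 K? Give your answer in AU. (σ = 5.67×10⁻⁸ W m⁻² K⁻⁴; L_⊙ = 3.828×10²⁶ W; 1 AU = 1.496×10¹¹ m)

d ≈ 0.264 AU

L = 0.0700 × 3.828×10²⁶ = 2.68×10²⁵ W.
From T_eq⁴ = L(1−A)/(16πσd²): d = √[L(1−A)/(16πσT_eq⁴)].
d = √[2.68×10²⁵ × 0.54 / (16π × 5.67×10⁻⁸ × (239)⁴)] = 3.94×10¹⁰ m = 0.264 AU.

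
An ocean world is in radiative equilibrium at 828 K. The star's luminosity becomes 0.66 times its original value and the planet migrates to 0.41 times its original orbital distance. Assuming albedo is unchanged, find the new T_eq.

T_eq ≈ 1170 K

T_eq ∝ L^(1/4) · d^(−1/2).
T′ = 828 × 0.66^(1/4) / 0.41^(1/2) = 1170 K.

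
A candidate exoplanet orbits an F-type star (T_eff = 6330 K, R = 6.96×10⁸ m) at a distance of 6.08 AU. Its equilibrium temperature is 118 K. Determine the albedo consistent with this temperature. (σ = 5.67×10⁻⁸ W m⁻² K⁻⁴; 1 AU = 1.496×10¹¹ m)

d = 6.08 AU = 9.10×10¹¹ m.
L = 4πR_⋆²σT_⋆⁴ = 4π(6.96×10⁸)² × 5.67×10⁻⁸ × (6330)⁴ = 5.54×10²⁶ W.
S = L/(4πd²) = 53.3 W m⁻².
From T_eq⁴ = S(1−A)/(4σ): 1−A = 4σT_eq⁴/S.
1−A = 4 × 5.67×10⁻⁸ × (118)⁴ / 53.3 = 0.825.

A ≈ 0.18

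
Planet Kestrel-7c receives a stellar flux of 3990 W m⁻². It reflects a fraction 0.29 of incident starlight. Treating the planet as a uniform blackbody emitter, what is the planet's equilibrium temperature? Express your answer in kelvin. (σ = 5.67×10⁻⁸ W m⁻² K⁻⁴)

Energy balance: absorbed = emitted ⇒ πR²·S(1−A) = 4πR²·σT_eq⁴, so T_eq⁴ = S(1−A)/(4σ).
T_eq = [3990 × 0.71 / (4 × 5.67×10⁻⁸)]^(1/4) = (1.25×10¹⁰)^(1/4) = 334 K.

T_eq ≈ 334 K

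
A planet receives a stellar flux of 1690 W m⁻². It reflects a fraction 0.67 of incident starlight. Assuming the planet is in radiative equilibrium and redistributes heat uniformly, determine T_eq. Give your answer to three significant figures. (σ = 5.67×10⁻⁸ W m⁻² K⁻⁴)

T_eq ≈ 223 K

Energy balance: absorbed = emitted ⇒ πR²·S(1−A) = 4πR²·σT_eq⁴, so T_eq⁴ = S(1−A)/(4σ).
T_eq = [1690 × 0.33 / (4 × 5.67×10⁻⁸)]^(1/4) = (2.46×10⁹)^(1/4) = 223 K.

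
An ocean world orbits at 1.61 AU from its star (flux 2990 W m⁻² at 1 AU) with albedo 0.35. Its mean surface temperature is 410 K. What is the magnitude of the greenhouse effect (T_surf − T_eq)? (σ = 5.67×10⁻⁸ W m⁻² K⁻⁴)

ΔT ≈ 170.2 K

S = 2990/1.61² = 1154 W m⁻².
T_eq = [S(1−A)/(4σ)]^(1/4) = [1154×0.65/(4×5.67×10⁻⁸)]^(1/4) = 239.8 K.
ΔT = T_surf − T_eq = 410 − 239.8.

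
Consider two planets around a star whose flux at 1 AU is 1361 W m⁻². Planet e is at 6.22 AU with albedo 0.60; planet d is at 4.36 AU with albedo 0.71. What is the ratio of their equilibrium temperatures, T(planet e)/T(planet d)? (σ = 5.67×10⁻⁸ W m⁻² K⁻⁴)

T_eq = [S₀(1−A)/(4σd²)]^(1/4), so T ∝ (1−A)^(1/4) / √d.
T₁ = [1361×0.40/(4×5.67×10⁻⁸×6.22²)]^(1/4) = 88.75 K.
T₂ = [1361×0.29/(4×5.67×10⁻⁸×4.36²)]^(1/4) = 97.82 K.

T₁/T₂ ≈ 0.907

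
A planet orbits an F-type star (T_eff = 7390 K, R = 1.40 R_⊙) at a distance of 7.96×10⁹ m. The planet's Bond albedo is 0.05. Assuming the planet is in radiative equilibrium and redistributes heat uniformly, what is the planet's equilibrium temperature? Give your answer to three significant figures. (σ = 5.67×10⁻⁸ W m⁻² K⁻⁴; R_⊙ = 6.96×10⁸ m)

T_eq ≈ 1800 K

R_⋆ = 1.40 × 6.96×10⁸ = 9.74×10⁸ m.
L = 4πR_⋆²σT_⋆⁴ = 4π(9.74×10⁸)² × 5.67×10⁻⁸ × (7390)⁴ = 2.02×10²⁷ W.
S = L/(4πd²) = 2.53×10⁶ W m⁻².
Energy balance: absorbed = emitted ⇒ πR²·S(1−A) = 4πR²·σT_eq⁴, so T_eq⁴ = S(1−A)/(4σ).
T_eq = [2.53×10⁶ × 0.95 / (4 × 5.67×10⁻⁸)]^(1/4) = (1.06×10¹³)^(1/4) = 1800 K.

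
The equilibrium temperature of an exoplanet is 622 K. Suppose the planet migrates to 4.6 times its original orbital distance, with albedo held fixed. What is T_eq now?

T_eq ≈ 290 K

T_eq ∝ L^(1/4) · d^(−1/2).
T′ = 622 / 4.6^(1/2) = 290 K.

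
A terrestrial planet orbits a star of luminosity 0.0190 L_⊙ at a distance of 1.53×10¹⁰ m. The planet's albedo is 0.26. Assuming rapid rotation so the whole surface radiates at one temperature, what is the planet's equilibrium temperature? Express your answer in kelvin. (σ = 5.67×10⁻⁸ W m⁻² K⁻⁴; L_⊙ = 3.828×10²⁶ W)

T_eq ≈ 300 K

L = 0.0190 × 3.828×10²⁶ = 7.27×10²⁴ W.
Flux: S = L/(4πd²) = 7.27×10²⁴/(4π×(1.53×10¹⁰)²) = 2470 W m⁻².
Energy balance: absorbed = emitted ⇒ πR²·S(1−A) = 4πR²·σT_eq⁴, so T_eq⁴ = S(1−A)/(4σ).
T_eq = [2470 × 0.74 / (4 × 5.67×10⁻⁸)]^(1/4) = (8.07×10⁹)^(1/4) = 300 K.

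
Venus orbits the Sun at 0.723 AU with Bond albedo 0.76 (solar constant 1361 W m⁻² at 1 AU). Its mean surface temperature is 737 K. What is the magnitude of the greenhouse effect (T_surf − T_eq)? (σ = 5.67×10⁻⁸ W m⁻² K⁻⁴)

ΔT ≈ 507.9 K

S = 1361/0.723² = 2604 W m⁻².
T_eq = [S(1−A)/(4σ)]^(1/4) = [2604×0.24/(4×5.67×10⁻⁸)]^(1/4) = 229.1 K.
ΔT = T_surf − T_eq = 737 − 229.1.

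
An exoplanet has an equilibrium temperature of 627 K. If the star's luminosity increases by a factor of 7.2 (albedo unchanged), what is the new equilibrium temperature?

T_eq ≈ 1030 K

T_eq ∝ L^(1/4) · d^(−1/2).
T′ = 627 × 7.2^(1/4) = 1030 K.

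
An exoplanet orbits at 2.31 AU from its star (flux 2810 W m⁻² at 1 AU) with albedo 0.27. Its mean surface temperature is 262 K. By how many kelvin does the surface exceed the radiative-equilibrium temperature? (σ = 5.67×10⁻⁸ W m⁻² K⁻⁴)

S = 2810/2.31² = 526.6 W m⁻².
T_eq = [S(1−A)/(4σ)]^(1/4) = [526.6×0.73/(4×5.67×10⁻⁸)]^(1/4) = 202.9 K.
ΔT = T_surf − T_eq = 262 − 202.9.

ΔT ≈ 59.1 K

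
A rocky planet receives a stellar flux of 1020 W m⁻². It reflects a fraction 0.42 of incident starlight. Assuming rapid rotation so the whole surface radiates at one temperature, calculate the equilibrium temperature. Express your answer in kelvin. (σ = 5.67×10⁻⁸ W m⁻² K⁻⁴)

T_eq ≈ 226 K

Energy balance: absorbed = emitted ⇒ πR²·S(1−A) = 4πR²·σT_eq⁴, so T_eq⁴ = S(1−A)/(4σ).
T_eq = [1020 × 0.58 / (4 × 5.67×10⁻⁸)]^(1/4) = (2.61×10⁹)^(1/4) = 226 K.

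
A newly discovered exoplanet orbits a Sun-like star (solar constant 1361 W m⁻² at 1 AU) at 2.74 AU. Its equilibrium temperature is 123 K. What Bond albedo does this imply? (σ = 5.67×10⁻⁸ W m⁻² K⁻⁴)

Flux at 2.74 AU: S = 1361/2.74² = 181 W m⁻².
From T_eq⁴ = S(1−A)/(4σ): 1−A = 4σT_eq⁴/S.
1−A = 4 × 5.67×10⁻⁸ × (123)⁴ / 181 = 0.286.

A ≈ 0.71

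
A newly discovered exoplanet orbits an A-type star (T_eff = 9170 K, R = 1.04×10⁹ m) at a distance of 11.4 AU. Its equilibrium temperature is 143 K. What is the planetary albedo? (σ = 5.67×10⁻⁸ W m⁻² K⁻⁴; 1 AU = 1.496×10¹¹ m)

A ≈ 0.36

d = 11.4 AU = 1.71×10¹² m.
L = 4πR_⋆²σT_⋆⁴ = 4π(1.04×10⁹)² × 5.67×10⁻⁸ × (9170)⁴ = 5.45×10²⁷ W.
S = L/(4πd²) = 149 W m⁻².
From T_eq⁴ = S(1−A)/(4σ): 1−A = 4σT_eq⁴/S.
1−A = 4 × 5.67×10⁻⁸ × (143)⁴ / 149 = 0.636.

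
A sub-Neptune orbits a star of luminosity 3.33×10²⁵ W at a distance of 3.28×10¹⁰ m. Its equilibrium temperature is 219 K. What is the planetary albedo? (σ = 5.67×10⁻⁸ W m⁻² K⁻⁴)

Flux: S = L/(4πd²) = 3.33×10²⁵/(4π×(3.28×10¹⁰)²) = 2460 W m⁻².
From T_eq⁴ = S(1−A)/(4σ): 1−A = 4σT_eq⁴/S.
1−A = 4 × 5.67×10⁻⁸ × (219)⁴ / 2460 = 0.212.

A ≈ 0.79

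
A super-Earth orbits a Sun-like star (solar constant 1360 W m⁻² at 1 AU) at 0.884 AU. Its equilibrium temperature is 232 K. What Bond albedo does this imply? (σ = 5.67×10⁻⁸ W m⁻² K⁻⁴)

A ≈ 0.62

Flux at 0.884 AU: S = 1360/0.884² = 1740 W m⁻².
From T_eq⁴ = S(1−A)/(4σ): 1−A = 4σT_eq⁴/S.
1−A = 4 × 5.67×10⁻⁸ × (232)⁴ / 1740 = 0.378.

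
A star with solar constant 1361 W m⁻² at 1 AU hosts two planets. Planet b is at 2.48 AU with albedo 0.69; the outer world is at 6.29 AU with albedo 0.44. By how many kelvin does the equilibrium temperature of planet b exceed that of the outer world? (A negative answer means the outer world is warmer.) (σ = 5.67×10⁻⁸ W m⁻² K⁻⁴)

ΔT ≈ 35.9 K

T_eq = [S₀(1−A)/(4σd²)]^(1/4), so T ∝ (1−A)^(1/4) / √d.
T₁ = [1361×0.31/(4×5.67×10⁻⁸×2.48²)]^(1/4) = 131.88 K.
T₂ = [1361×0.56/(4×5.67×10⁻⁸×6.29²)]^(1/4) = 96.00 K.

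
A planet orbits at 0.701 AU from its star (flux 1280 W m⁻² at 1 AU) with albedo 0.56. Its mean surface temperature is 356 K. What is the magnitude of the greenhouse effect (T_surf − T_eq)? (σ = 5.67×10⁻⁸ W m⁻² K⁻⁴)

ΔT ≈ 89.4 K

S = 1280/0.701² = 2605 W m⁻².
T_eq = [S(1−A)/(4σ)]^(1/4) = [2605×0.44/(4×5.67×10⁻⁸)]^(1/4) = 266.6 K.
ΔT = T_surf − T_eq = 356 − 266.6.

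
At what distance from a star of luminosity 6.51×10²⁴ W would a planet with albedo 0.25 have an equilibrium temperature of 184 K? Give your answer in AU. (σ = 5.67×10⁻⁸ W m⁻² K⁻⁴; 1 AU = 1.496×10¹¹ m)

From T_eq⁴ = L(1−A)/(16πσd²): d = √[L(1−A)/(16πσT_eq⁴)].
d = √[6.51×10²⁴ × 0.75 / (16π × 5.67×10⁻⁸ × (184)⁴)] = 3.87×10¹⁰ m = 0.258 AU.

d ≈ 0.258 AU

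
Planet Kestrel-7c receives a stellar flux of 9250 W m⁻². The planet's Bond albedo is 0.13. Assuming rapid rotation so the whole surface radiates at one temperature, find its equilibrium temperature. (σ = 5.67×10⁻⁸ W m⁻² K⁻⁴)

Energy balance: absorbed = emitted ⇒ πR²·S(1−A) = 4πR²·σT_eq⁴, so T_eq⁴ = S(1−A)/(4σ).
T_eq = [9250 × 0.87 / (4 × 5.67×10⁻⁸)]^(1/4) = (3.55×10¹⁰)^(1/4) = 434 K.

T_eq ≈ 434 K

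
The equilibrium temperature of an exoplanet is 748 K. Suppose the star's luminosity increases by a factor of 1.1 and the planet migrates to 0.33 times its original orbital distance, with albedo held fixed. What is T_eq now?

T_eq ∝ L^(1/4) · d^(−1/2).
T′ = 748 × 1.1^(1/4) / 0.33^(1/2) = 1330 K.

T_eq ≈ 1330 K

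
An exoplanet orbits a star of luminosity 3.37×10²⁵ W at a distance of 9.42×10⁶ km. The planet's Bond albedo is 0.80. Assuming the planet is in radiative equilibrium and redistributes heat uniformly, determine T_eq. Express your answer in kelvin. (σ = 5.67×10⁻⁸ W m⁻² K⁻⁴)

d = 9.42×10⁶ km = 9.42×10⁹ m.
Flux: S = L/(4πd²) = 3.37×10²⁵/(4π×(9.42×10⁹)²) = 3.02×10⁴ W m⁻².
Energy balance: absorbed = emitted ⇒ πR²·S(1−A) = 4πR²·σT_eq⁴, so T_eq⁴ = S(1−A)/(4σ).
T_eq = [3.02×10⁴ × 0.20 / (4 × 5.67×10⁻⁸)]^(1/4) = (2.67×10¹⁰)^(1/4) = 404 K.

T_eq ≈ 404 K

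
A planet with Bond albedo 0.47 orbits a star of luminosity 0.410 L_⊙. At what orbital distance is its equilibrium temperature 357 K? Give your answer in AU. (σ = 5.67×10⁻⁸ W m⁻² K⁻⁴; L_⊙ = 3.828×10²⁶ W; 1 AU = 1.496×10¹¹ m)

d ≈ 0.283 AU

L = 0.410 × 3.828×10²⁶ = 1.57×10²⁶ W.
From T_eq⁴ = L(1−A)/(16πσd²): d = √[L(1−A)/(16πσT_eq⁴)].
d = √[1.57×10²⁶ × 0.53 / (16π × 5.67×10⁻⁸ × (357)⁴)] = 4.24×10¹⁰ m = 0.283 AU.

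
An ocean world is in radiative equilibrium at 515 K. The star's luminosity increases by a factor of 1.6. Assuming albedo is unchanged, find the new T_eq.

T_eq ≈ 579 K

T_eq ∝ L^(1/4) · d^(−1/2).
T′ = 515 × 1.6^(1/4) = 579 K.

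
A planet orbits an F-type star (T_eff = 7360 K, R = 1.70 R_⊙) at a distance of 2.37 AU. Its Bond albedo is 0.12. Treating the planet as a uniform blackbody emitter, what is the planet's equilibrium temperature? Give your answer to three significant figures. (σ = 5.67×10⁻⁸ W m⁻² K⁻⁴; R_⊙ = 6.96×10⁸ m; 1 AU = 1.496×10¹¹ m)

T_eq ≈ 291 K

R_⋆ = 1.70 × 6.96×10⁸ = 1.18×10⁹ m.
d = 2.37 AU = 3.55×10¹¹ m.
L = 4πR_⋆²σT_⋆⁴ = 4π(1.18×10⁹)² × 5.67×10⁻⁸ × (7360)⁴ = 2.93×10²⁷ W.
S = L/(4πd²) = 1850 W m⁻².
Energy balance: absorbed = emitted ⇒ πR²·S(1−A) = 4πR²·σT_eq⁴, so T_eq⁴ = S(1−A)/(4σ).
T_eq = [1850 × 0.88 / (4 × 5.67×10⁻⁸)]^(1/4) = (7.19×10⁹)^(1/4) = 291 K.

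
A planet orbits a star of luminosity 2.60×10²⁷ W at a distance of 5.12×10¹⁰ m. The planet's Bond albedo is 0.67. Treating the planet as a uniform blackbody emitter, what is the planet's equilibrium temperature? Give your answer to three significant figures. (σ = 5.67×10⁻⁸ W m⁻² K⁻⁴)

Flux: S = L/(4πd²) = 2.60×10²⁷/(4π×(5.12×10¹⁰)²) = 7.89×10⁴ W m⁻².
Energy balance: absorbed = emitted ⇒ πR²·S(1−A) = 4πR²·σT_eq⁴, so T_eq⁴ = S(1−A)/(4σ).
T_eq = [7.89×10⁴ × 0.33 / (4 × 5.67×10⁻⁸)]^(1/4) = (1.15×10¹¹)^(1/4) = 582 K.

T_eq ≈ 582 K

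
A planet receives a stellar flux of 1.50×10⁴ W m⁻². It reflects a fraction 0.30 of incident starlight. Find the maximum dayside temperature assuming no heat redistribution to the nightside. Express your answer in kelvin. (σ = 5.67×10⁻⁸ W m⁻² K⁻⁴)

With no redistribution each surface element balances locally: S(1−A) = σT⁴.
T = [1.50×10⁴ × 0.70 / 5.67×10⁻⁸]^(1/4) = (1.85×10¹¹)^(1/4) = 656 K.

T_ss ≈ 656 K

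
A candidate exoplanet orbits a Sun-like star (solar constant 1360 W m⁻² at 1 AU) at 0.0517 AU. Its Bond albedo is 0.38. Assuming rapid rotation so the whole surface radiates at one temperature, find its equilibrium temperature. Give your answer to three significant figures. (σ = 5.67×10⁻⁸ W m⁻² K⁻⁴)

T_eq ≈ 1090 K

Flux at 0.0517 AU: S = 1360/0.0517² = 5.09×10⁵ W m⁻².
Energy balance: absorbed = emitted ⇒ πR²·S(1−A) = 4πR²·σT_eq⁴, so T_eq⁴ = S(1−A)/(4σ).
T_eq = [5.09×10⁵ × 0.62 / (4 × 5.67×10⁻⁸)]^(1/4) = (1.39×10¹²)^(1/4) = 1090 K.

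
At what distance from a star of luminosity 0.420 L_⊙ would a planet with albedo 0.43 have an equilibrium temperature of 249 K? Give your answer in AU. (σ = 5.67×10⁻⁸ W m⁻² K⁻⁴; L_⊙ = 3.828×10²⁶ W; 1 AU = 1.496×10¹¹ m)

d ≈ 0.611 AU

L = 0.420 × 3.828×10²⁶ = 1.61×10²⁶ W.
From T_eq⁴ = L(1−A)/(16πσd²): d = √[L(1−A)/(16πσT_eq⁴)].
d = √[1.61×10²⁶ × 0.57 / (16π × 5.67×10⁻⁸ × (249)⁴)] = 9.15×10¹⁰ m = 0.611 AU.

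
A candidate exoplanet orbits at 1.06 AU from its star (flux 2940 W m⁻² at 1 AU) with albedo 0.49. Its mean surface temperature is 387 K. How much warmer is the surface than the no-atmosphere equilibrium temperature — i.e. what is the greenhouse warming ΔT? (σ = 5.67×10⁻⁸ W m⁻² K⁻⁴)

S = 2940/1.06² = 2617 W m⁻².
T_eq = [S(1−A)/(4σ)]^(1/4) = [2617×0.51/(4×5.67×10⁻⁸)]^(1/4) = 277.0 K.
ΔT = T_surf − T_eq = 387 − 277.0.

ΔT ≈ 110.0 K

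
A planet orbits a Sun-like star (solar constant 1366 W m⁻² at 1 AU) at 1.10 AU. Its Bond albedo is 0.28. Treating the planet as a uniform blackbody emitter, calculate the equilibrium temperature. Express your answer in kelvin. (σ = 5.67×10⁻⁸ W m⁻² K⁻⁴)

Flux at 1.10 AU: S = 1366/1.10² = 1130 W m⁻².
Energy balance: absorbed = emitted ⇒ πR²·S(1−A) = 4πR²·σT_eq⁴, so T_eq⁴ = S(1−A)/(4σ).
T_eq = [1130 × 0.72 / (4 × 5.67×10⁻⁸)]^(1/4) = (3.58×10⁹)^(1/4) = 245 K.

T_eq ≈ 245 K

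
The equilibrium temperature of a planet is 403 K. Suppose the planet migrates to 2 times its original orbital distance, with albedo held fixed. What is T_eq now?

T_eq ∝ L^(1/4) · d^(−1/2).
T′ = 403 / 2^(1/2) = 285 K.

T_eq ≈ 285 K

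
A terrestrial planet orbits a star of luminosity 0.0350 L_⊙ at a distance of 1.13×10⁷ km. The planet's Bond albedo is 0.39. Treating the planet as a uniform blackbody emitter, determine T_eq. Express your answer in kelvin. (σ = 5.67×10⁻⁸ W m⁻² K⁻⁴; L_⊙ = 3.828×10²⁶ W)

T_eq ≈ 387 K

d = 1.13×10⁷ km = 1.13×10¹⁰ m.
L = 0.0350 × 3.828×10²⁶ = 1.34×10²⁵ W.
Flux: S = L/(4πd²) = 1.34×10²⁵/(4π×(1.13×10¹⁰)²) = 8350 W m⁻².
Energy balance: absorbed = emitted ⇒ πR²·S(1−A) = 4πR²·σT_eq⁴, so T_eq⁴ = S(1−A)/(4σ).
T_eq = [8350 × 0.61 / (4 × 5.67×10⁻⁸)]^(1/4) = (2.25×10¹⁰)^(1/4) = 387 K.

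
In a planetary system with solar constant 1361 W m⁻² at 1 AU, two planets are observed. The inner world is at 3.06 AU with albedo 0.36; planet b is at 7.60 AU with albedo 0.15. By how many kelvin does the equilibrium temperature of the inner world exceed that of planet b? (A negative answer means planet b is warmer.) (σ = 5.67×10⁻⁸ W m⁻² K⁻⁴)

ΔT ≈ 45.4 K

T_eq = [S₀(1−A)/(4σd²)]^(1/4), so T ∝ (1−A)^(1/4) / √d.
T₁ = [1361×0.64/(4×5.67×10⁻⁸×3.06²)]^(1/4) = 142.31 K.
T₂ = [1361×0.85/(4×5.67×10⁻⁸×7.60²)]^(1/4) = 96.94 K.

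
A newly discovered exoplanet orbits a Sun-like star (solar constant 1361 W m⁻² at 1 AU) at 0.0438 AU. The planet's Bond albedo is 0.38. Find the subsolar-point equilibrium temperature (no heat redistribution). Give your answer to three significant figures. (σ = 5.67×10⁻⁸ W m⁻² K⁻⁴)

Flux at 0.0438 AU: S = 1361/0.0438² = 7.09×10⁵ W m⁻².
At the subsolar point the surface absorbs S(1−A) and emits σT⁴ per unit area — no factor of 4, since only the local patch is in balance.
T = [7.09×10⁵ × 0.62 / 5.67×10⁻⁸]^(1/4) = (7.76×10¹²)^(1/4) = 1670 K.

T_ss ≈ 1670 K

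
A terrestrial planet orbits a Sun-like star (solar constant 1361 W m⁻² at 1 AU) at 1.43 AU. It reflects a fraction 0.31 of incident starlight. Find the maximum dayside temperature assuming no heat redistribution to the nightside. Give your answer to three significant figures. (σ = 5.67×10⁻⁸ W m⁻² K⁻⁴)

T_ss ≈ 300 K

Flux at 1.43 AU: S = 1361/1.43² = 666 W m⁻².
With no redistribution each surface element balances locally: S(1−A) = σT⁴.
T = [666 × 0.69 / 5.67×10⁻⁸]^(1/4) = (8.10×10⁹)^(1/4) = 300 K.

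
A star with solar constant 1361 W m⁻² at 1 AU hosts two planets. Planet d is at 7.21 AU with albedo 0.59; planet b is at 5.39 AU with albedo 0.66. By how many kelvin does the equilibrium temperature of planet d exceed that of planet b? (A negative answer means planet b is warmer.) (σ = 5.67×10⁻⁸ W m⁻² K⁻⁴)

T_eq = [S₀(1−A)/(4σd²)]^(1/4), so T ∝ (1−A)^(1/4) / √d.
T₁ = [1361×0.41/(4×5.67×10⁻⁸×7.21²)]^(1/4) = 82.94 K.
T₂ = [1361×0.34/(4×5.67×10⁻⁸×5.39²)]^(1/4) = 91.54 K.

ΔT ≈ -8.6 K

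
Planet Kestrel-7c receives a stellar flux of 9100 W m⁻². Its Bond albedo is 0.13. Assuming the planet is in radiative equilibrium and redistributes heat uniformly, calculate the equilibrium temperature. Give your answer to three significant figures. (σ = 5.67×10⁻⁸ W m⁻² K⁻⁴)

Energy balance: absorbed = emitted ⇒ πR²·S(1−A) = 4πR²·σT_eq⁴, so T_eq⁴ = S(1−A)/(4σ).
T_eq = [9100 × 0.87 / (4 × 5.67×10⁻⁸)]^(1/4) = (3.49×10¹⁰)^(1/4) = 432 K.

T_eq ≈ 432 K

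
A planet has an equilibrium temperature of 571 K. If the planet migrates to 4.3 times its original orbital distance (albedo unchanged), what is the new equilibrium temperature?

T_eq ≈ 275 K

T_eq ∝ L^(1/4) · d^(−1/2).
T′ = 571 / 4.3^(1/2) = 275 K.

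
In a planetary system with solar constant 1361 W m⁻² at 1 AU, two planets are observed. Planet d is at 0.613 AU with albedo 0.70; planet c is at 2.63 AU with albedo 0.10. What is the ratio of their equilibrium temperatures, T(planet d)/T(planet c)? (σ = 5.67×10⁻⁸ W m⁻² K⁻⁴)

T₁/T₂ ≈ 1.574

T_eq = [S₀(1−A)/(4σd²)]^(1/4), so T ∝ (1−A)^(1/4) / √d.
T₁ = [1361×0.30/(4×5.67×10⁻⁸×0.613²)]^(1/4) = 263.09 K.
T₂ = [1361×0.90/(4×5.67×10⁻⁸×2.63²)]^(1/4) = 167.16 K.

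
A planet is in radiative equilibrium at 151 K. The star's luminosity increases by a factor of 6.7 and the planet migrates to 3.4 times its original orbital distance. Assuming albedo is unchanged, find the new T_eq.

T_eq ∝ L^(1/4) · d^(−1/2).
T′ = 151 × 6.7^(1/4) / 3.4^(1/2) = 132 K.

T_eq ≈ 132 K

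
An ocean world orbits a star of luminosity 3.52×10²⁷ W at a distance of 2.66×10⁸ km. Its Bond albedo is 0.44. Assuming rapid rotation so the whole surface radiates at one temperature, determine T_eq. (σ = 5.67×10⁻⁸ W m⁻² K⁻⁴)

T_eq ≈ 314 K

d = 2.66×10⁸ km = 2.66×10¹¹ m.
Flux: S = L/(4πd²) = 3.52×10²⁷/(4π×(2.66×10¹¹)²) = 3960 W m⁻².
Energy balance: absorbed = emitted ⇒ πR²·S(1−A) = 4πR²·σT_eq⁴, so T_eq⁴ = S(1−A)/(4σ).
T_eq = [3960 × 0.56 / (4 × 5.67×10⁻⁸)]^(1/4) = (9.77×10⁹)^(1/4) = 314 K.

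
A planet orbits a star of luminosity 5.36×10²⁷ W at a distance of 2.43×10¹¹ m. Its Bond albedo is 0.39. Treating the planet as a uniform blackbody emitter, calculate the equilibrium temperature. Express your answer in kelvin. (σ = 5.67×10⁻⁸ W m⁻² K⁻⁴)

T_eq ≈ 373 K

Flux: S = L/(4πd²) = 5.36×10²⁷/(4π×(2.43×10¹¹)²) = 7220 W m⁻².
Energy balance: absorbed = emitted ⇒ πR²·S(1−A) = 4πR²·σT_eq⁴, so T_eq⁴ = S(1−A)/(4σ).
T_eq = [7220 × 0.61 / (4 × 5.67×10⁻⁸)]^(1/4) = (1.94×10¹⁰)^(1/4) = 373 K.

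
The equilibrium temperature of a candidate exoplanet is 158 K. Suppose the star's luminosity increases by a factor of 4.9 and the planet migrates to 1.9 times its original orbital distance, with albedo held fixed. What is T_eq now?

T_eq ∝ L^(1/4) · d^(−1/2).
T′ = 158 × 4.9^(1/4) / 1.9^(1/2) = 171 K.

T_eq ≈ 171 K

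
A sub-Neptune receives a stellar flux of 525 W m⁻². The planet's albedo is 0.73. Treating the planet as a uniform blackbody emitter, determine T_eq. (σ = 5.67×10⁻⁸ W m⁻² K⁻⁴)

T_eq ≈ 158 K

Energy balance: absorbed = emitted ⇒ πR²·S(1−A) = 4πR²·σT_eq⁴, so T_eq⁴ = S(1−A)/(4σ).
T_eq = [525 × 0.27 / (4 × 5.67×10⁻⁸)]^(1/4) = (6.25×10⁸)^(1/4) = 158 K.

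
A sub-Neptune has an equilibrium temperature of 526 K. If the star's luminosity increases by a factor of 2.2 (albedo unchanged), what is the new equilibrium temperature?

T_eq ≈ 641 K

T_eq ∝ L^(1/4) · d^(−1/2).
T′ = 526 × 2.2^(1/4) = 641 K.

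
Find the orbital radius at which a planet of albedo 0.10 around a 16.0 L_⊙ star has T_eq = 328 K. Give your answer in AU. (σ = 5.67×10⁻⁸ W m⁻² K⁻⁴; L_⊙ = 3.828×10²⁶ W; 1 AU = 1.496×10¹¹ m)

d ≈ 2.73 AU

L = 16.0 × 3.828×10²⁶ = 6.12×10²⁷ W.
From T_eq⁴ = L(1−A)/(16πσd²): d = √[L(1−A)/(16πσT_eq⁴)].
d = √[6.12×10²⁷ × 0.90 / (16π × 5.67×10⁻⁸ × (328)⁴)] = 4.09×10¹¹ m = 2.73 AU.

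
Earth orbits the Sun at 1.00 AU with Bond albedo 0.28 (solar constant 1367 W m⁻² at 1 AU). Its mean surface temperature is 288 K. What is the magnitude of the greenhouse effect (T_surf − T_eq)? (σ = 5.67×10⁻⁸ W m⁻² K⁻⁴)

ΔT ≈ 31.3 K

S = 1367/1.00² = 1367 W m⁻².
T_eq = [S(1−A)/(4σ)]^(1/4) = [1367×0.72/(4×5.67×10⁻⁸)]^(1/4) = 256.7 K.
ΔT = T_surf − T_eq = 288 − 256.7.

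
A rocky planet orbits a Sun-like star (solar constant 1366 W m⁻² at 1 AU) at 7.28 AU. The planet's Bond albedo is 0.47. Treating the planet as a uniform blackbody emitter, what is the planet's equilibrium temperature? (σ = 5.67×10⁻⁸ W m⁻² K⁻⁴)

Flux at 7.28 AU: S = 1366/7.28² = 25.8 W m⁻².
Energy balance: absorbed = emitted ⇒ πR²·S(1−A) = 4πR²·σT_eq⁴, so T_eq⁴ = S(1−A)/(4σ).
T_eq = [25.8 × 0.53 / (4 × 5.67×10⁻⁸)]^(1/4) = (6.02×10⁷)^(1/4) = 88.1 K.

T_eq ≈ 88.1 K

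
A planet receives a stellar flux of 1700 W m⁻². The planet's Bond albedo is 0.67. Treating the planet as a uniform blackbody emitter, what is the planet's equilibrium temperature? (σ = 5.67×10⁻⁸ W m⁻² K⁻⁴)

Energy balance: absorbed = emitted ⇒ πR²·S(1−A) = 4πR²·σT_eq⁴, so T_eq⁴ = S(1−A)/(4σ).
T_eq = [1700 × 0.33 / (4 × 5.67×10⁻⁸)]^(1/4) = (2.47×10⁹)^(1/4) = 223 K.

T_eq ≈ 223 K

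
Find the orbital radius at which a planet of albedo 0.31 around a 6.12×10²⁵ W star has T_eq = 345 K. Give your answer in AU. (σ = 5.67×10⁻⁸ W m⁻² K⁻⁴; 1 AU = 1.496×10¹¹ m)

d ≈ 0.216 AU

From T_eq⁴ = L(1−A)/(16πσd²): d = √[L(1−A)/(16πσT_eq⁴)].
d = √[6.12×10²⁵ × 0.69 / (16π × 5.67×10⁻⁸ × (345)⁴)] = 3.23×10¹⁰ m = 0.216 AU.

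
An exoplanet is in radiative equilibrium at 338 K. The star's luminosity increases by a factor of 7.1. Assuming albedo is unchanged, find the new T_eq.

T_eq ≈ 552 K

T_eq ∝ L^(1/4) · d^(−1/2).
T′ = 338 × 7.1^(1/4) = 552 K.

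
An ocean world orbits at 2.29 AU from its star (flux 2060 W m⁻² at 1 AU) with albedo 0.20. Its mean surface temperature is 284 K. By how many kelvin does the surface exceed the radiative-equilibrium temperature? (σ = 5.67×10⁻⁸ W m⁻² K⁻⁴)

S = 2060/2.29² = 392.8 W m⁻².
T_eq = [S(1−A)/(4σ)]^(1/4) = [392.8×0.80/(4×5.67×10⁻⁸)]^(1/4) = 192.9 K.
ΔT = T_surf − T_eq = 284 − 192.9.

ΔT ≈ 91.1 K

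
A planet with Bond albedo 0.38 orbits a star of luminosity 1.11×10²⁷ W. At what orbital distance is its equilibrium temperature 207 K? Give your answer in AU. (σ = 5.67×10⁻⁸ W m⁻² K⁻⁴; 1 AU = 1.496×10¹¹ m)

From T_eq⁴ = L(1−A)/(16πσd²): d = √[L(1−A)/(16πσT_eq⁴)].
d = √[1.11×10²⁷ × 0.62 / (16π × 5.67×10⁻⁸ × (207)⁴)] = 3.63×10¹¹ m = 2.42 AU.

d ≈ 2.42 AU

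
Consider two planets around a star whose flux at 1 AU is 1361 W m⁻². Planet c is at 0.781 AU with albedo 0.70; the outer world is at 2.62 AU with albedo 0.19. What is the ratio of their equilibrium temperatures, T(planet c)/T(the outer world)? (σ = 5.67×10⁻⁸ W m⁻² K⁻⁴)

T₁/T₂ ≈ 1.429

T_eq = [S₀(1−A)/(4σd²)]^(1/4), so T ∝ (1−A)^(1/4) / √d.
T₁ = [1361×0.30/(4×5.67×10⁻⁸×0.781²)]^(1/4) = 233.08 K.
T₂ = [1361×0.81/(4×5.67×10⁻⁸×2.62²)]^(1/4) = 163.13 K.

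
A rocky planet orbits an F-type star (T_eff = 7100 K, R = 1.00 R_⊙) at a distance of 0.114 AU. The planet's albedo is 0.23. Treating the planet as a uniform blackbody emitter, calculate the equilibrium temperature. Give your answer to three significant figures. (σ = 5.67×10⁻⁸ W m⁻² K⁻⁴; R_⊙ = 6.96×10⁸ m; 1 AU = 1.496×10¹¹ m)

T_eq ≈ 950 K

R_⋆ = 1.00 × 6.96×10⁸ = 6.96×10⁸ m.
d = 0.114 AU = 1.71×10¹⁰ m.
L = 4πR_⋆²σT_⋆⁴ = 4π(6.96×10⁸)² × 5.67×10⁻⁸ × (7100)⁴ = 8.77×10²⁶ W.
S = L/(4πd²) = 2.40×10⁵ W m⁻².
Energy balance: absorbed = emitted ⇒ πR²·S(1−A) = 4πR²·σT_eq⁴, so T_eq⁴ = S(1−A)/(4σ).
T_eq = [2.40×10⁵ × 0.77 / (4 × 5.67×10⁻⁸)]^(1/4) = (8.15×10¹¹)^(1/4) = 950 K.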